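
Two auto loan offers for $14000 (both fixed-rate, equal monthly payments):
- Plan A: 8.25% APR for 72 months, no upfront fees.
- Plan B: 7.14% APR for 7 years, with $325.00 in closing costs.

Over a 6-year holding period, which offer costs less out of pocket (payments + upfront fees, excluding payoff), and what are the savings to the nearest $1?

Plan A: monthly rate = 8.25%/12 = 0.0068750; payment = 14,000 × 0.0068750 / (1 − (1+0.0068750)^−72) = $247.18.
Plan B: monthly rate = 7.14%/12 = 0.0059500; payment = 14,000 × 0.0059500 / (1 − (1+0.0059500)^−84) = $212.26.
Over 72 months: Plan A costs 72 × $247.18 = $17,796.96; Plan B costs 72 × $212.26 + $325.00 = $15,607.72.
Plan B is cheaper by $17,796.96 − $15,607.72 = $2,189.24.

Plan B by $2,189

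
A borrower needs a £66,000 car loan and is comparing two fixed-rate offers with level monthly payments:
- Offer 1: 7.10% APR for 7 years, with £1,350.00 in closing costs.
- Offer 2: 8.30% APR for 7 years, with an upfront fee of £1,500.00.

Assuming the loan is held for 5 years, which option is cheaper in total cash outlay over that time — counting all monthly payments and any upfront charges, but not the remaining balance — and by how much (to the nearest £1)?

Offer 1: monthly rate = 7.1%/12 = 0.0059167; payment = 66,000 × 0.0059167 / (1 − (1+0.0059167)^−84) = £999.35.
Offer 2: at 8.30% the monthly rate is 0.0069167, so the payment is 66,000 × 0.0069167 / (1 − 1.0069167^−84) = £1,038.58.
Over 60 months: Offer 1 costs 60 × £999.35 + £1,350.00 = £61,311.00; Offer 2 costs 60 × £1,038.58 + £1,500.00 = £63,814.80.
Offer 1 is cheaper by £63,814.80 − £61,311.00 = £2,503.80.

Offer 1 by £2,504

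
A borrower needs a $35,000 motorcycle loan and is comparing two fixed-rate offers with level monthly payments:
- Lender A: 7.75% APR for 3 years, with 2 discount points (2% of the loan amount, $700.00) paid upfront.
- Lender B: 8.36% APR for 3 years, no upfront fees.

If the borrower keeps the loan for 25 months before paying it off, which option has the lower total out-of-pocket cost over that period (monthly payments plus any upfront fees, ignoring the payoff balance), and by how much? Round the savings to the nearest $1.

Lender B by $454

Lender A: at 7.75% the monthly rate is 0.0064583, so the payment is 35,000 × 0.0064583 / (1 − 1.0064583^−36) = $1,092.74.
Lender B: at 8.36% the monthly rate is 0.0069667, so the payment is 35,000 × 0.0069667 / (1 − 1.0069667^−36) = $1,102.59.
Over 25 months: Lender A costs 25 × $1,092.74 + $700.00 = $28,018.50; Lender B costs 25 × $1,102.59 = $27,564.75.
Lender B is cheaper by $28,018.50 − $27,564.75 = $453.75.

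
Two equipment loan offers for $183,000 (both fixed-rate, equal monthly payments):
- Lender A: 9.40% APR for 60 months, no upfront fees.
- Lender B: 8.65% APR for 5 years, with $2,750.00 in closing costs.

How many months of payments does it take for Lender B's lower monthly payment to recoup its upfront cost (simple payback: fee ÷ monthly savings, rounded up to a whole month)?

42 months

Lender A: monthly rate = 9.4%/12 = 0.0078333; payment = 183,000 × 0.0078333 / (1 − (1+0.0078333)^−60) = $3,834.40.
Lender B: at 8.65% the monthly rate is 0.0072083, so the payment is 183,000 × 0.0072083 / (1 − 1.0072083^−60) = $3,767.77.
Monthly savings = $3,834.40 − $3,767.77 = $66.63.
Break-even = $2,750.00 / $66.63 = 41.27 → 42 months.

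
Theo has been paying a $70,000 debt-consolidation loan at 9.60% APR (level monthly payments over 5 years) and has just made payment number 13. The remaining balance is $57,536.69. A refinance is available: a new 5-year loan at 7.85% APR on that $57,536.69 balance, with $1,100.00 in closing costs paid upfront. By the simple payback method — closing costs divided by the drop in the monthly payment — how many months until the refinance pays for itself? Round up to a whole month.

4 months

Current payment = 70,000 × 9.6%/12 / (1 − (1+0.0080000)^−60) = $1,473.55.
Refinanced payment = 57,536.69 × 0.0065417 / (1 − (1+0.0065417)^−60) = $1,162.51.
Monthly savings = $1,473.55 − $1,162.51 = $311.04.
Break-even = $1,100.00 / $311.04 = 3.54 → 4 months.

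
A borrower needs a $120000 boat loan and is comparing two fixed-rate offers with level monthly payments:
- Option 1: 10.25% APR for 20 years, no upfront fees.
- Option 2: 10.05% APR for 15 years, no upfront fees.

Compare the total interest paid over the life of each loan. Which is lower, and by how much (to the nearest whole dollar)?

Option 2 by $49,937

Option 1: monthly rate = 10.25%/12 = 0.0085417; payment = 120,000 × 0.0085417 / (1 − (1+0.0085417)^−240) = $1,177.97.
Total interest on Option 1 = 240 × $1,177.97 − $120,000 = $162,712.80.
Option 2: at 10.05% the monthly rate is 0.0083750, so the payment is 120,000 × 0.0083750 / (1 − 1.0083750^−180) = $1,293.20.
Total interest on Option 2 = 180 × $1,293.20 − $120,000 = $112,776.00.
Option 2 is lower by $49,936.80.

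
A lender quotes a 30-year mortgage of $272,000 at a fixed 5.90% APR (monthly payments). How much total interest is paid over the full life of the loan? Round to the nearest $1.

Monthly rate = 5.9%/12 = 0.0049167; payment = 272,000 × 0.0049167 / (1 − (1+0.0049167)^−360) = $1,613.33.
Total paid = 360 × $1,613.33 = $580,798.80; interest = $580,798.80 − $272,000 = $308,798.80.

$308,799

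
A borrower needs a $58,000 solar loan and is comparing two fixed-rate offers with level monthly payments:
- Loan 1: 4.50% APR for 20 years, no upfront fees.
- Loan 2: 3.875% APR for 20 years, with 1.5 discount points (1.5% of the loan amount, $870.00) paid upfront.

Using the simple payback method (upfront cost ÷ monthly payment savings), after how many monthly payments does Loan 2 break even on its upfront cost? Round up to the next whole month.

46 months

Loan 1: at 4.50% the monthly rate is 0.0037500, so the payment is 58,000 × 0.0037500 / (1 − 1.0037500^−240) = $366.94.
Loan 2: at 3.875% the monthly rate is 0.0032292, so the payment is 58,000 × 0.0032292 / (1 − 1.0032292^−240) = $347.66.
Monthly savings = $366.94 − $347.66 = $19.28.
Break-even = $870.00 / $19.28 = 45.12 → 46 months.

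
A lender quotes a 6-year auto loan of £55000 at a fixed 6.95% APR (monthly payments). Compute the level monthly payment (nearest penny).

£936.38

At 6.95% the monthly rate is 0.0057917, so the payment is 55,000 × 0.0057917 / (1 − 1.0057917^−72) = £936.38.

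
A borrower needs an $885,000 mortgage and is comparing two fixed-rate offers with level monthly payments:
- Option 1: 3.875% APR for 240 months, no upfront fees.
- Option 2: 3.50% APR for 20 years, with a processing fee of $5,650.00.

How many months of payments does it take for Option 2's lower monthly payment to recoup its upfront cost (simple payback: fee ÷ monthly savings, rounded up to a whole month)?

Option 1: at 3.875% the monthly rate is 0.0032292, so the payment is 885,000 × 0.0032292 / (1 − 1.0032292^−240) = $5,304.81.
Option 2: monthly rate = 3.5%/12 = 0.0029167; payment = 885,000 × 0.0029167 / (1 − (1+0.0029167)^−240) = $5,132.64.
Monthly savings = $5,304.81 − $5,132.64 = $172.17.
Break-even = $5,650.00 / $172.17 = 32.82 → 33 months.

33 months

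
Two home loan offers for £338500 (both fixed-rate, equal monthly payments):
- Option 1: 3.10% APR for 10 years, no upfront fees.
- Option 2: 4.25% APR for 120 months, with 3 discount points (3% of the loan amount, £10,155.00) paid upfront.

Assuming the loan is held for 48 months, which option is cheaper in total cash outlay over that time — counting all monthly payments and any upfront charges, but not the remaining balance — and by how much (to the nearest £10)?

Option 1: at 3.10% the monthly rate is 0.0025833, so the payment is 338,500 × 0.0025833 / (1 − 1.0025833^−120) = £3,284.23.
Option 2: at 4.25% the monthly rate is 0.0035417, so the payment is 338,500 × 0.0035417 / (1 − 1.0035417^−120) = £3,467.51.
Over 48 months: Option 1 costs 48 × £3,284.23 = £157,643.04; Option 2 costs 48 × £3,467.51 + £10,155.00 = £176,595.48.
Option 1 is cheaper by £176,595.48 − £157,643.04 = £18,952.44.

Option 1 by £18,950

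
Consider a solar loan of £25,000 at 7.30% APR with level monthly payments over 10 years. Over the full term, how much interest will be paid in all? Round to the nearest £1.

At 7.30% the monthly rate is 0.0060833, so the payment is 25,000 × 0.0060833 / (1 − 1.0060833^−120) = £294.15.
Total paid = 120 × £294.15 = £35,298.00; interest = £35,298.00 − £25,000 = £10,298.00.

£10,298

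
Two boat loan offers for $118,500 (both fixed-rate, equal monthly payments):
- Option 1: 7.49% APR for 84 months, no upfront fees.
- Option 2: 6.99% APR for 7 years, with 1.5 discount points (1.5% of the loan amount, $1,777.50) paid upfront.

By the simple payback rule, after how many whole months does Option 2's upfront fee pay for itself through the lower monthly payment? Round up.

Option 1: monthly rate = 7.49%/12 = 0.0062417; payment = 118,500 × 0.0062417 / (1 − (1+0.0062417)^−84) = $1,817.00.
Option 2: monthly rate = 6.99%/12 = 0.0058250; payment = 118,500 × 0.0058250 / (1 − (1+0.0058250)^−84) = $1,787.90.
Monthly savings = $1,817.00 − $1,787.90 = $29.10.
Break-even = $1,777.50 / $29.10 = 61.08 → 62 months.

62 months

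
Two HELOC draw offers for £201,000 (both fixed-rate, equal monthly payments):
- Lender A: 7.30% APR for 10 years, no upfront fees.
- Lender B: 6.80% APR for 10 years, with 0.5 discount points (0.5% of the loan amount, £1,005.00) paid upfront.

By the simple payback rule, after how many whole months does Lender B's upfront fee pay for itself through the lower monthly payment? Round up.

20 months

Lender A: at 7.30% the monthly rate is 0.0060833, so the payment is 201,000 × 0.0060833 / (1 − 1.0060833^−120) = £2,364.98.
Lender B: at 6.80% the monthly rate is 0.0056667, so the payment is 201,000 × 0.0056667 / (1 − 1.0056667^−120) = £2,313.11.
Monthly savings = £2,364.98 − £2,313.11 = £51.87.
Break-even = £1,005.00 / £51.87 = 19.38 → 20 months.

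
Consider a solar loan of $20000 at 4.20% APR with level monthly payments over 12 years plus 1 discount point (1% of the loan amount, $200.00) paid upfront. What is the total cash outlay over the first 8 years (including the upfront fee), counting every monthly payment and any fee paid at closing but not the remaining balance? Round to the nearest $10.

Monthly rate = 4.2%/12 = 0.0035000; payment = 20,000 × 0.0035000 / (1 − (1+0.0035000)^−144) = $177.05.
Total outlay = 96 × $177.05 + $200.00 = $17,196.80.

$17,200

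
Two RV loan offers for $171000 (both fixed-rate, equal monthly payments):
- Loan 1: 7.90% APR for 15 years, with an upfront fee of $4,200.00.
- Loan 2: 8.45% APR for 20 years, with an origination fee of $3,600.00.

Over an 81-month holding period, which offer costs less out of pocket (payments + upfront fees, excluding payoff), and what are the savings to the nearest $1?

Loan 2 by $12,405

Loan 1: at 7.90% the monthly rate is 0.0065833, so the payment is 171,000 × 0.0065833 / (1 − 1.0065833^−180) = $1,624.31.
Loan 2: at 8.45% the monthly rate is 0.0070417, so the payment is 171,000 × 0.0070417 / (1 − 1.0070417^−240) = $1,478.57.
Over 81 months: Loan 1 costs 81 × $1,624.31 + $4,200.00 = $135,769.11; Loan 2 costs 81 × $1,478.57 + $3,600.00 = $123,364.17.
Loan 2 is cheaper by $135,769.11 − $123,364.17 = $12,404.94.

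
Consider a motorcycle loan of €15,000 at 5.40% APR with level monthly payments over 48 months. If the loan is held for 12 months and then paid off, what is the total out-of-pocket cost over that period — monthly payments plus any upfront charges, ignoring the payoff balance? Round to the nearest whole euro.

Monthly rate = 5.4%/12 = 0.0045000; payment = 15,000 × 0.0045000 / (1 − (1+0.0045000)^−48) = €348.16.
Total outlay = 12 × €348.16 = €4,177.92.

€4,178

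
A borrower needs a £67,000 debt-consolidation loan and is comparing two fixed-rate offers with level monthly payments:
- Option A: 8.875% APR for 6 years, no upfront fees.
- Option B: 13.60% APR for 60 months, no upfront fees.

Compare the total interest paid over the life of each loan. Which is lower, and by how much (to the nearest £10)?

Option A: at 8.875% the monthly rate is 0.0073958, so the payment is 67,000 × 0.0073958 / (1 − 1.0073958^−72) = £1,203.56.
Total interest on Option A = 72 × £1,203.56 − £67,000 = £19,656.32.
Option B: at 13.60% the monthly rate is 0.0113333, so the payment is 67,000 × 0.0113333 / (1 − 1.0113333^−60) = £1,545.11.
Total interest on Option B = 60 × £1,545.11 − £67,000 = £25,706.60.
Option A is lower by £6,050.28.

Option A by £6,050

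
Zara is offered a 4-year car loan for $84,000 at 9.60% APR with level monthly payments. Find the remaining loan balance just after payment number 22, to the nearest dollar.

$49,455

With monthly rate i = 9.6%/12 = 0.0080000, the balance after k of n payments is P · [(1+i)^n − (1+i)^k] / [(1+i)^n − 1].
(1+0.0080000)^48 = 1.46590404 and (1+0.0080000)^22 = 1.19160333, so the balance is 84,000 × (1.46590404 − 1.19160333) / (1.46590404 − 1) = $49,454.95.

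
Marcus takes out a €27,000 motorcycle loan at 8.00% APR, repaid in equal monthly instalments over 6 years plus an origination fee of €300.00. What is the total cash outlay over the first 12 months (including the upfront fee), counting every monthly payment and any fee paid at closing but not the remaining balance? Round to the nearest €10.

€5,980

At 8.00% the monthly rate is 0.0066667, so the payment is 27,000 × 0.0066667 / (1 − 1.0066667^−72) = €473.40.
Total outlay = 12 × €473.40 + €300.00 = €5,980.80.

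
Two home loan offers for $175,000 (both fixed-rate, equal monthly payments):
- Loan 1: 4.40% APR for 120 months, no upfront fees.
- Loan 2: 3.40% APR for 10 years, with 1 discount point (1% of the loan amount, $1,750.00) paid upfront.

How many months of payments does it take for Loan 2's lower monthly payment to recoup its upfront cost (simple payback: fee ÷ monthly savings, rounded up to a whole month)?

22 months

Loan 1: monthly rate = 4.4%/12 = 0.0036667; payment = 175,000 × 0.0036667 / (1 − (1+0.0036667)^−120) = $1,805.25.
Loan 2: at 3.40% the monthly rate is 0.0028333, so the payment is 175,000 × 0.0028333 / (1 − 1.0028333^−120) = $1,722.32.
Monthly savings = $1,805.25 − $1,722.32 = $82.93.
Break-even = $1,750.00 / $82.93 = 21.10 → 22 months.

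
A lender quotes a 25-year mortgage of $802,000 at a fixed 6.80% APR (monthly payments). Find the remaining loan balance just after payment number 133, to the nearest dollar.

With monthly rate i = 6.8%/12 = 0.0056667, the balance after k of n payments is P · [(1+i)^n − (1+i)^k] / [(1+i)^n − 1].
(1+0.0056667)^300 = 5.44774332 and (1+0.0056667)^133 = 2.12026125, so the balance is 802,000 × (5.44774332 − 2.12026125) / (5.44774332 − 1) = $599,998.79.

$599,999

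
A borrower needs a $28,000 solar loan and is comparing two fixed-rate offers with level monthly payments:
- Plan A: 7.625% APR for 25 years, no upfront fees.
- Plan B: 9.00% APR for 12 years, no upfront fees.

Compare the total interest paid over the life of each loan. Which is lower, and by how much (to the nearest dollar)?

Plan A: at 7.625% the monthly rate is 0.0063542, so the payment is 28,000 × 0.0063542 / (1 − 1.0063542^−300) = $209.20.
Total interest on Plan A = 300 × $209.20 − $28,000 = $34,760.00.
Plan B: monthly rate = 9%/12 = 0.0075000; payment = 28,000 × 0.0075000 / (1 − (1+0.0075000)^−144) = $318.65.
Total interest on Plan B = 144 × $318.65 − $28,000 = $17,885.60.
Plan B is lower by $16,874.40.

Plan B by $16,874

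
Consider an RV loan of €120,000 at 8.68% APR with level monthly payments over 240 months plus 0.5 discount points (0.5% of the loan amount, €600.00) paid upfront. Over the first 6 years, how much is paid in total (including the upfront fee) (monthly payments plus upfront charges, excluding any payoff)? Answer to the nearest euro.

Monthly rate = 8.68%/12 = 0.0072333; payment = 120,000 × 0.0072333 / (1 − (1+0.0072333)^−240) = €1,055.10.
Total outlay = 72 × €1,055.10 + €600.00 = €76,567.20.

€76,567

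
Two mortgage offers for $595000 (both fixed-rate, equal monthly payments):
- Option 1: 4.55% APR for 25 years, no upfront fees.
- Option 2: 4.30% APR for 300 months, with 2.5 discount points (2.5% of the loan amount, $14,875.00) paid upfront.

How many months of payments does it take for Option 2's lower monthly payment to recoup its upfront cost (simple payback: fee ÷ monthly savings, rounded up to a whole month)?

Option 1: monthly rate = 4.55%/12 = 0.0037917; payment = 595,000 × 0.0037917 / (1 − (1+0.0037917)^−300) = $3,324.11.
Option 2: monthly rate = 4.3%/12 = 0.0035833; payment = 595,000 × 0.0035833 / (1 − (1+0.0035833)^−300) = $3,240.02.
Monthly savings = $3,324.11 − $3,240.02 = $84.09.
Break-even = $14,875.00 / $84.09 = 176.89 → 177 months.

177 months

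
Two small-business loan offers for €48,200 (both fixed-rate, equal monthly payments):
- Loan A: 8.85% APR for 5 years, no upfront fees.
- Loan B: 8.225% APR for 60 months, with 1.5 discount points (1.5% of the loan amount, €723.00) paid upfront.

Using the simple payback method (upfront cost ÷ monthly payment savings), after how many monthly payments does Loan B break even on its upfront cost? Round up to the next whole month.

Loan A: at 8.85% the monthly rate is 0.0073750, so the payment is 48,200 × 0.0073750 / (1 − 1.0073750^−60) = €997.05.
Loan B: at 8.225% the monthly rate is 0.0068542, so the payment is 48,200 × 0.0068542 / (1 − 1.0068542^−60) = €982.52.
Monthly savings = €997.05 − €982.52 = €14.53.
Break-even = €723.00 / €14.53 = 49.76 → 50 months.

50 months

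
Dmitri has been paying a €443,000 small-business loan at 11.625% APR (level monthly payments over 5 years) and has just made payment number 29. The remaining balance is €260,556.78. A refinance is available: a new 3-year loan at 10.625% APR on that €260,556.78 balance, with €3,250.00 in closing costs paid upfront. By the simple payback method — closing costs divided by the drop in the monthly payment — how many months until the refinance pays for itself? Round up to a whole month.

Current payment = 443,000 × 11.625%/12 / (1 − (1+0.0096875)^−60) = €9,770.55.
Refinanced payment = 260,556.78 × 0.0088542 / (1 − (1+0.0088542)^−36) = €8,484.10.
Monthly savings = €9,770.55 − €8,484.10 = €1,286.45.
Break-even = €3,250.00 / €1,286.45 = 2.53 → 3 months.

3 months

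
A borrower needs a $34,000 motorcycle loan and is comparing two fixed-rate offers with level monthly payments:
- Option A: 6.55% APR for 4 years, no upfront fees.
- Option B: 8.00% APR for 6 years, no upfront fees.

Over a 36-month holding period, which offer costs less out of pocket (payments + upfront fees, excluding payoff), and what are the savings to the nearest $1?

Option A: monthly rate = 6.55%/12 = 0.0054583; payment = 34,000 × 0.0054583 / (1 − (1+0.0054583)^−48) = $807.09.
Option B: monthly rate = 8%/12 = 0.0066667; payment = 34,000 × 0.0066667 / (1 − (1+0.0066667)^−72) = $596.13.
Over 36 months: Option A costs 36 × $807.09 = $29,055.24; Option B costs 36 × $596.13 = $21,460.68.
Option B is cheaper by $29,055.24 − $21,460.68 = $7,594.56.

Option B by $7,595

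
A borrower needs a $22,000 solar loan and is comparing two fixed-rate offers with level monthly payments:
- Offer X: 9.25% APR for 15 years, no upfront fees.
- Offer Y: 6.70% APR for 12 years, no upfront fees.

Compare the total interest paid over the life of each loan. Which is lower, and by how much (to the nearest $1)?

Offer X: at 9.25% the monthly rate is 0.0077083, so the payment is 22,000 × 0.0077083 / (1 − 1.0077083^−180) = $226.42.
Total interest on Offer X = 180 × $226.42 − $22,000 = $18,755.60.
Offer Y: monthly rate = 6.7%/12 = 0.0055833; payment = 22,000 × 0.0055833 / (1 − (1+0.0055833)^−144) = $222.74.
Total interest on Offer Y = 144 × $222.74 − $22,000 = $10,074.56.
Offer Y is lower by $8,681.04.

Offer Y by $8,681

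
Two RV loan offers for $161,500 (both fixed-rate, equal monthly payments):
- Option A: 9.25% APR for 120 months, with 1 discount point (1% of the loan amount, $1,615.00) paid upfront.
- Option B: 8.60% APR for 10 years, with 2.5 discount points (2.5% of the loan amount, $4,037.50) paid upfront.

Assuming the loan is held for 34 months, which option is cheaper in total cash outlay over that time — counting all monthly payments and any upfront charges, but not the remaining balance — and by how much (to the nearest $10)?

Option A by $490

Option A: monthly rate = 9.25%/12 = 0.0077083; payment = 161,500 × 0.0077083 / (1 − (1+0.0077083)^−120) = $2,067.73.
Option B: monthly rate = 8.6%/12 = 0.0071667; payment = 161,500 × 0.0071667 / (1 − (1+0.0071667)^−120) = $2,011.02.
Over 34 months: Option A costs 34 × $2,067.73 + $1,615.00 = $71,917.82; Option B costs 34 × $2,011.02 + $4,037.50 = $72,412.18.
Option A is cheaper by $72,412.18 − $71,917.82 = $494.36.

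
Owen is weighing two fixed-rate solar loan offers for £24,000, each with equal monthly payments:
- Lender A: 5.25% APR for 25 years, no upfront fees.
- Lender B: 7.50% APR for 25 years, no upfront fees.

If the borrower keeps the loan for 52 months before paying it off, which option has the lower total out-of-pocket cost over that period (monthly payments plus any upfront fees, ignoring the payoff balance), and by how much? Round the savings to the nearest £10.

Lender A by £1,740

Lender A: monthly rate = 5.25%/12 = 0.0043750; payment = 24,000 × 0.0043750 / (1 − (1+0.0043750)^−300) = £143.82.
Lender B: at 7.50% the monthly rate is 0.0062500, so the payment is 24,000 × 0.0062500 / (1 − 1.0062500^−300) = £177.36.
Over 52 months: Lender A costs 52 × £143.82 = £7,478.64; Lender B costs 52 × £177.36 = £9,222.72.
Lender A is cheaper by £9,222.72 − £7,478.64 = £1,744.08.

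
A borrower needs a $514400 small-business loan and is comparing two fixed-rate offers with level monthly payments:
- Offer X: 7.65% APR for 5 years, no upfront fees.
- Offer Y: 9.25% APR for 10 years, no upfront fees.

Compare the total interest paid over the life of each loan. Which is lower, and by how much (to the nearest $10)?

Offer X by $169,670

Offer X: at 7.65% the monthly rate is 0.0063750, so the payment is 514,400 × 0.0063750 / (1 − 1.0063750^−60) = $10,344.23.
Total interest on Offer X = 60 × $10,344.23 − $514,400 = $106,253.80.
Offer Y: at 9.25% the monthly rate is 0.0077083, so the payment is 514,400 × 0.0077083 / (1 − 1.0077083^−120) = $6,586.00.
Total interest on Offer Y = 120 × $6,586.00 − $514,400 = $275,920.00.
Offer X is lower by $169,666.20.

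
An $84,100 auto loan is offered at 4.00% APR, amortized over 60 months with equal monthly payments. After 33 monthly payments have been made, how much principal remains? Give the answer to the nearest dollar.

With monthly rate i = 4%/12 = 0.0033333, the balance after k of n payments is P · [(1+i)^n − (1+i)^k] / [(1+i)^n − 1].
(1+0.0033333)^60 = 1.22099659 and (1+0.0033333)^33 = 1.11607389, so the balance is 84,100 × (1.22099659 − 1.11607389) / (1.22099659 − 1) = $39,928.21.

$39,928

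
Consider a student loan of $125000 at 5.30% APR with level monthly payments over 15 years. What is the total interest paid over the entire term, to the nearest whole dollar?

$56,465

Monthly rate = 5.3%/12 = 0.0044167; payment = 125,000 × 0.0044167 / (1 − (1+0.0044167)^−180) = $1,008.14.
Total paid = 180 × $1,008.14 = $181,465.20; interest = $181,465.20 − $125,000 = $56,465.20.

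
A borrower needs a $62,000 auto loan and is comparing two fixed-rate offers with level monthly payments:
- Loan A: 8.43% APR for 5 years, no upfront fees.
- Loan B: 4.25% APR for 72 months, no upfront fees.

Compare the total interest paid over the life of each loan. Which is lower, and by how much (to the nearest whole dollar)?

Loan A: monthly rate = 8.43%/12 = 0.0070250; payment = 62,000 × 0.0070250 / (1 − (1+0.0070250)^−60) = $1,269.93.
Total interest on Loan A = 60 × $1,269.93 − $62,000 = $14,195.80.
Loan B: monthly rate = 4.25%/12 = 0.0035417; payment = 62,000 × 0.0035417 / (1 − (1+0.0035417)^−72) = $977.08.
Total interest on Loan B = 72 × $977.08 − $62,000 = $8,349.76.
Loan B is lower by $5,846.04.

Loan B by $5,846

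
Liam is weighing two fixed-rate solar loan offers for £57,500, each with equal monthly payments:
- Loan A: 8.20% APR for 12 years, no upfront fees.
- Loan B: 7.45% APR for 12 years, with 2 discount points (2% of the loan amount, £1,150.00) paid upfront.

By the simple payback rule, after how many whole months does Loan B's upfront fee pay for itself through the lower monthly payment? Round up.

49 months

Loan A: at 8.20% the monthly rate is 0.0068333, so the payment is 57,500 × 0.0068333 / (1 − 1.0068333^−144) = £628.73.
Loan B: at 7.45% the monthly rate is 0.0062083, so the payment is 57,500 × 0.0062083 / (1 − 1.0062083^−144) = £605.20.
Monthly savings = £628.73 − £605.20 = £23.53.
Break-even = £1,150.00 / £23.53 = 48.87 → 49 months.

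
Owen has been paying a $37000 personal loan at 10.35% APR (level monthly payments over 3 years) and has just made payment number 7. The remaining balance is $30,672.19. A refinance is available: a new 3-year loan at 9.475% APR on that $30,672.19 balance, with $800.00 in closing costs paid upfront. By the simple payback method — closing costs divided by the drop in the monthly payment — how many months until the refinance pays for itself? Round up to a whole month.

4 months

Current payment = 37,000 × 10.35%/12 / (1 − (1+0.0086250)^−36) = $1,199.98.
Refinanced payment = 30,672.19 × 0.0078958 / (1 − (1+0.0078958)^−36) = $982.16.
Monthly savings = $1,199.98 − $982.16 = $217.82.
Break-even = $800.00 / $217.82 = 3.67 → 4 months.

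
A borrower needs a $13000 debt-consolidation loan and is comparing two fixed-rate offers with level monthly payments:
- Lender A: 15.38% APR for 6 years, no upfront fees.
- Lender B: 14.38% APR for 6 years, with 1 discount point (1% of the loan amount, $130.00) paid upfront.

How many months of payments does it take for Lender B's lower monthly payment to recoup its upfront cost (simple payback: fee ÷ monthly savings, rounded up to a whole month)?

Lender A: monthly rate = 15.38%/12 = 0.0128167; payment = 13,000 × 0.0128167 / (1 − (1+0.0128167)^−72) = $277.57.
Lender B: monthly rate = 14.38%/12 = 0.0119833; payment = 13,000 × 0.0119833 / (1 − (1+0.0119833)^−72) = $270.53.
Monthly savings = $277.57 − $270.53 = $7.04.
Break-even = $130.00 / $7.04 = 18.47 → 19 months.

19 months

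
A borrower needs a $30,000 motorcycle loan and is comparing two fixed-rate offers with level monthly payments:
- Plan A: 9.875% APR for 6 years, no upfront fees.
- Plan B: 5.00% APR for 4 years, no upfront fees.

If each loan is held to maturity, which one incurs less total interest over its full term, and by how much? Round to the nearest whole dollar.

Plan B by $6,718

Plan A: monthly rate = 9.875%/12 = 0.0082292; payment = 30,000 × 0.0082292 / (1 − (1+0.0082292)^−72) = $553.89.
Total interest on Plan A = 72 × $553.89 − $30,000 = $9,880.08.
Plan B: monthly rate = 5%/12 = 0.0041667; payment = 30,000 × 0.0041667 / (1 − (1+0.0041667)^−48) = $690.88.
Total interest on Plan B = 48 × $690.88 − $30,000 = $3,162.24.
Plan B is lower by $6,717.84.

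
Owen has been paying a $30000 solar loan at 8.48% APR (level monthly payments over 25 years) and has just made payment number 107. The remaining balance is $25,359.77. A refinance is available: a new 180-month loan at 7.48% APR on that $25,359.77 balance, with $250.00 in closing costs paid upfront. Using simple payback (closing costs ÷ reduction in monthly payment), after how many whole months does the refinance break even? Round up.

40 months

Current payment = 30,000 × 8.48%/12 / (1 − (1+0.0070667)^−300) = $241.16.
Refinanced payment = 25,359.77 × 0.0062333 / (1 − (1+0.0062333)^−180) = $234.80.
Monthly savings = $241.16 − $234.80 = $6.36.
Break-even = $250.00 / $6.36 = 39.31 → 40 months.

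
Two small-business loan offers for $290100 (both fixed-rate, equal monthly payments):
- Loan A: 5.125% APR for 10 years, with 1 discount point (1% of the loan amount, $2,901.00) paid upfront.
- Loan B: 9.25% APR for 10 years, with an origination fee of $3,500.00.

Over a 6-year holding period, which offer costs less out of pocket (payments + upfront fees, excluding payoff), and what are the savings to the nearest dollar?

Loan A by $45,204

Loan A: monthly rate = 5.125%/12 = 0.0042708; payment = 290,100 × 0.0042708 / (1 − (1+0.0042708)^−120) = $3,094.72.
Loan B: at 9.25% the monthly rate is 0.0077083, so the payment is 290,100 × 0.0077083 / (1 − 1.0077083^−120) = $3,714.23.
Over 72 months: Loan A costs 72 × $3,094.72 + $2,901.00 = $225,720.84; Loan B costs 72 × $3,714.23 + $3,500.00 = $270,924.56.
Loan A is cheaper by $270,924.56 − $225,720.84 = $45,203.72.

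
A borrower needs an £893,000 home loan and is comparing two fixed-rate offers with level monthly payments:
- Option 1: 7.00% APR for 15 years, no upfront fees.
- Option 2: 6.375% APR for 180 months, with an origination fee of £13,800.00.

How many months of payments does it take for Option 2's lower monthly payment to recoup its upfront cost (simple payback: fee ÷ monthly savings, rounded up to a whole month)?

45 months

Option 1: monthly rate = 7%/12 = 0.0058333; payment = 893,000 × 0.0058333 / (1 − (1+0.0058333)^−180) = £8,026.54.
Option 2: monthly rate = 6.375%/12 = 0.0053125; payment = 893,000 × 0.0053125 / (1 − (1+0.0053125)^−180) = £7,717.76.
Monthly savings = £8,026.54 − £7,717.76 = £308.78.
Break-even = £13,800.00 / £308.78 = 44.69 → 45 months.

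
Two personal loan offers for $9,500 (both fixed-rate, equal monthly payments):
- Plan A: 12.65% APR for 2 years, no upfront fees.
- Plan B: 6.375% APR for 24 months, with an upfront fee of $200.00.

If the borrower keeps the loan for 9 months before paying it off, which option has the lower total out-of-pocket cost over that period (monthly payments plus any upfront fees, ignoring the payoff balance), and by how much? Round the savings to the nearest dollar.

Plan A: at 12.65% the monthly rate is 0.0105417, so the payment is 9,500 × 0.0105417 / (1 − 1.0105417^−24) = $450.09.
Plan B: monthly rate = 6.375%/12 = 0.0053125; payment = 9,500 × 0.0053125 / (1 − (1+0.0053125)^−24) = $422.65.
Over 9 months: Plan A costs 9 × $450.09 = $4,050.81; Plan B costs 9 × $422.65 + $200.00 = $4,003.85.
Plan B is cheaper by $4,050.81 − $4,003.85 = $46.96.

Plan B by $47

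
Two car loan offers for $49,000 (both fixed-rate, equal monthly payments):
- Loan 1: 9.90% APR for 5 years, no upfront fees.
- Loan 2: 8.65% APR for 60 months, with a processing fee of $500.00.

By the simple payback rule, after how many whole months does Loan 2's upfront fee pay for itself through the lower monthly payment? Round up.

17 months

Loan 1: monthly rate = 9.9%/12 = 0.0082500; payment = 49,000 × 0.0082500 / (1 − (1+0.0082500)^−60) = $1,038.70.
Loan 2: at 8.65% the monthly rate is 0.0072083, so the payment is 49,000 × 0.0072083 / (1 − 1.0072083^−60) = $1,008.86.
Monthly savings = $1,038.70 − $1,008.86 = $29.84.
Break-even = $500.00 / $29.84 = 16.76 → 17 months.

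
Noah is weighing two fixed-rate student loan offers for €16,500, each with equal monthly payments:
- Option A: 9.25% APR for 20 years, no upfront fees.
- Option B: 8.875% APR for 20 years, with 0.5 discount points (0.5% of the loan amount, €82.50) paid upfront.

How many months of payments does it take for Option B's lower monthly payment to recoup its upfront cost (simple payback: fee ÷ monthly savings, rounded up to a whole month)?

Option A: at 9.25% the monthly rate is 0.0077083, so the payment is 16,500 × 0.0077083 / (1 − 1.0077083^−240) = €151.12.
Option B: monthly rate = 8.875%/12 = 0.0073958; payment = 16,500 × 0.0073958 / (1 − (1+0.0073958)^−240) = €147.13.
Monthly savings = €151.12 − €147.13 = €3.99.
Break-even = €82.50 / €3.99 = 20.68 → 21 months.

21 months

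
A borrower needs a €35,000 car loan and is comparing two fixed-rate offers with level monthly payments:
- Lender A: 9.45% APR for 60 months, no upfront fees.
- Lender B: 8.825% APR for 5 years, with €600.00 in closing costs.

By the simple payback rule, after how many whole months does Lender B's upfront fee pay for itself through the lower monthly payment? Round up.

57 months

Lender A: monthly rate = 9.45%/12 = 0.0078750; payment = 35,000 × 0.0078750 / (1 − (1+0.0078750)^−60) = €734.21.
Lender B: at 8.825% the monthly rate is 0.0073542, so the payment is 35,000 × 0.0073542 / (1 − 1.0073542^−60) = €723.57.
Monthly savings = €734.21 − €723.57 = €10.64.
Break-even = €600.00 / €10.64 = 56.39 → 57 months.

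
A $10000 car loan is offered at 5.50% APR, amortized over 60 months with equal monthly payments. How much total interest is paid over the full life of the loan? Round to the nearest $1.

Monthly rate = 5.5%/12 = 0.0045833; payment = 10,000 × 0.0045833 / (1 − (1+0.0045833)^−60) = $191.01.
Total paid = 60 × $191.01 = $11,460.60; interest = $11,460.60 − $10,000 = $1,460.60.

$1,461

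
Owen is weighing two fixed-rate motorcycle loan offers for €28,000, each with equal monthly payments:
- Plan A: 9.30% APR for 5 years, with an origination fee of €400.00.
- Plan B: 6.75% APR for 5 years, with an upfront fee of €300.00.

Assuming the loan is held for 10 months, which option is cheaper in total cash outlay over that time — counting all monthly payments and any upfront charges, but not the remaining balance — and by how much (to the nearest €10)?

Plan A: monthly rate = 9.3%/12 = 0.0077500; payment = 28,000 × 0.0077500 / (1 − (1+0.0077500)^−60) = €585.32.
Plan B: at 6.75% the monthly rate is 0.0056250, so the payment is 28,000 × 0.0056250 / (1 − 1.0056250^−60) = €551.14.
Over 10 months: Plan A costs 10 × €585.32 + €400.00 = €6,253.20; Plan B costs 10 × €551.14 + €300.00 = €5,811.40.
Plan B is cheaper by €6,253.20 − €5,811.40 = €441.80.

Plan B by €440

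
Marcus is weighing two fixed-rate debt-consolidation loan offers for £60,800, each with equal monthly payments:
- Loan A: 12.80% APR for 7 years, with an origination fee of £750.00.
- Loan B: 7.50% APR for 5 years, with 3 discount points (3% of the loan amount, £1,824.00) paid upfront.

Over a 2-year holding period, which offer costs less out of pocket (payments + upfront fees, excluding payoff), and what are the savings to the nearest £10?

Loan A by £3,930

Loan A: at 12.80% the monthly rate is 0.0106667, so the payment is 60,800 × 0.0106667 / (1 − 1.0106667^−84) = £1,099.47.
Loan B: at 7.50% the monthly rate is 0.0062500, so the payment is 60,800 × 0.0062500 / (1 − 1.0062500^−60) = £1,218.31.
Over 24 months: Loan A costs 24 × £1,099.47 + £750.00 = £27,137.28; Loan B costs 24 × £1,218.31 + £1,824.00 = £31,063.44.
Loan A is cheaper by £31,063.44 − £27,137.28 = £3,926.16.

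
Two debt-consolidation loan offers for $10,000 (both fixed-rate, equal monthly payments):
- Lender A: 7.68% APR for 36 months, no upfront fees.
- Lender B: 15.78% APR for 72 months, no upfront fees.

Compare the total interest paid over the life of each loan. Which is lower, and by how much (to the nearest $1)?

Lender A by $4,303

Lender A: monthly rate = 7.68%/12 = 0.0064000; payment = 10,000 × 0.0064000 / (1 − (1+0.0064000)^−36) = $311.89.
Total interest on Lender A = 36 × $311.89 − $10,000 = $1,228.04.
Lender B: at 15.78% the monthly rate is 0.0131500, so the payment is 10,000 × 0.0131500 / (1 − 1.0131500^−72) = $215.71.
Total interest on Lender B = 72 × $215.71 − $10,000 = $5,531.12.
Lender A is lower by $4,303.08.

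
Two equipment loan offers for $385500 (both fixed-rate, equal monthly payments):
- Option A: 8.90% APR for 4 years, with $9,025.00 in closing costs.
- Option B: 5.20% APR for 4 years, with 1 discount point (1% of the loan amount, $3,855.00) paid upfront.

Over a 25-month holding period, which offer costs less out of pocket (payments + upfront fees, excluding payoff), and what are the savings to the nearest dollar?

Option A: at 8.90% the monthly rate is 0.0074167, so the payment is 385,500 × 0.0074167 / (1 − 1.0074167^−48) = $9,574.89.
Option B: monthly rate = 5.2%/12 = 0.0043333; payment = 385,500 × 0.0043333 / (1 − (1+0.0043333)^−48) = $8,912.76.
Over 25 months: Option A costs 25 × $9,574.89 + $9,025.00 = $248,397.25; Option B costs 25 × $8,912.76 + $3,855.00 = $226,674.00.
Option B is cheaper by $248,397.25 − $226,674.00 = $21,723.25.

Option B by $21,723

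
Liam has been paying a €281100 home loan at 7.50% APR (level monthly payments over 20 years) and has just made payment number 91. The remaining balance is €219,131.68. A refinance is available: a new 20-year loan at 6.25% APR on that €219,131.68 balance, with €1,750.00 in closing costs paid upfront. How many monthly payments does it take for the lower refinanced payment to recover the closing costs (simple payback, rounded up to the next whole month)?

3 months

Current payment = 281,100 × 7.5%/12 / (1 − (1+0.0062500)^−240) = €2,264.52.
Refinanced payment = 219,131.68 × 0.0052083 / (1 − (1+0.0052083)^−240) = €1,601.70.
Monthly savings = €2,264.52 − €1,601.70 = €662.82.
Break-even = €1,750.00 / €662.82 = 2.64 → 3 months.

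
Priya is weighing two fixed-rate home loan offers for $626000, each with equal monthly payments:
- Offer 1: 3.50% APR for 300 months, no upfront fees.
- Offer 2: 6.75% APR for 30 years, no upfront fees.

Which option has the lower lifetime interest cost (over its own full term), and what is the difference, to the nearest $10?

Offer 1 by $521,510

Offer 1: at 3.50% the monthly rate is 0.0029167, so the payment is 626,000 × 0.0029167 / (1 − 1.0029167^−300) = $3,133.90.
Total interest on Offer 1 = 300 × $3,133.90 − $626,000 = $314,170.00.
Offer 2: monthly rate = 6.75%/12 = 0.0056250; payment = 626,000 × 0.0056250 / (1 − (1+0.0056250)^−360) = $4,060.22.
Total interest on Offer 2 = 360 × $4,060.22 − $626,000 = $835,679.20.
Offer 1 is lower by $521,509.20.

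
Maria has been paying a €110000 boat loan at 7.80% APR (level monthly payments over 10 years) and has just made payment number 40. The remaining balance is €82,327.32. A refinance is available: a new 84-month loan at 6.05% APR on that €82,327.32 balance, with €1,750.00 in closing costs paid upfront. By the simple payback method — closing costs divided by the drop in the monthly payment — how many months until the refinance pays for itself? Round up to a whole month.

15 months

Current payment = 110,000 × 7.8%/12 / (1 − (1+0.0065000)^−120) = €1,323.01.
Refinanced payment = 82,327.32 × 0.0050417 / (1 − (1+0.0050417)^−84) = €1,204.66.
Monthly savings = €1,323.01 − €1,204.66 = €118.35.
Break-even = €1,750.00 / €118.35 = 14.79 → 15 months.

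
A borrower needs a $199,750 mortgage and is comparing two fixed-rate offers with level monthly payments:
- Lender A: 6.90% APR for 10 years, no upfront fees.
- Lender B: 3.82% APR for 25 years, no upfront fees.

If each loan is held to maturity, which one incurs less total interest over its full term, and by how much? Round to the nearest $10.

Lender A: monthly rate = 6.9%/12 = 0.0057500; payment = 199,750 × 0.0057500 / (1 − (1+0.0057500)^−120) = $2,308.99.
Total interest on Lender A = 120 × $2,308.99 − $199,750 = $77,328.80.
Lender B: at 3.82% the monthly rate is 0.0031833, so the payment is 199,750 × 0.0031833 / (1 − 1.0031833^−300) = $1,034.60.
Total interest on Lender B = 300 × $1,034.60 − $199,750 = $110,630.00.
Lender A is lower by $33,301.20.

Lender A by $33,300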